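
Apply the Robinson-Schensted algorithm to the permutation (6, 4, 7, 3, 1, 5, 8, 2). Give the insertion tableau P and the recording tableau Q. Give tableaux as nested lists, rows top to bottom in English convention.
P = [[1, 2, 8], [3, 5], [4, 7], [6]], Q = [[1, 3, 7], [2, 6], [4, 8], [5]]

Insert each entry of the permutation into P by Schensted row insertion, recording in Q the position of each new cell.

Insert 6: appended to row 1. P = [[6]].
Insert 4: 4 bumps 6 from row 1; 6 starts row 2. P = [[4], [6]].
Insert 7: appended to row 1. P = [[4, 7], [6]].
Insert 3: 3 bumps 4 from row 1; 4 bumps 6 from row 2; 6 starts row 3. P = [[3, 7], [4], [6]].
Insert 1: 1 bumps 3 from row 1; 3 bumps 4 from row 2; 4 bumps 6 from row 3; 6 starts row 4. P = [[1, 7], [3], [4], [6]].
Insert 5: 5 bumps 7 from row 1; 7 appends to row 2. P = [[1, 5], [3, 7], [4], [6]].
Insert 8: appended to row 1. P = [[1, 5, 8], [3, 7], [4], [6]].
Insert 2: 2 bumps 5 from row 1; 5 bumps 7 from row 2; 7 appends to row 3. P = [[1, 2, 8], [3, 5], [4, 7], [6]].

So P = [[1, 2, 8], [3, 5], [4, 7], [6]], Q = [[1, 3, 7], [2, 6], [4, 8], [5]].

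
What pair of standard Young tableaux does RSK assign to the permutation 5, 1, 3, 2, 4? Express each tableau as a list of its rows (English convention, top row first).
Insert each entry of the permutation into P by Schensted row insertion, recording in Q the position of each new cell.

Insert 5: appended to row 1. P = [[5]], Q = [[1]].
Insert 1: 1 bumps 5 from row 1; 5 starts row 2. P = [[1], [5]], Q = [[1], [2]].
Insert 3: appended to row 1. P = [[1, 3], [5]], Q = [[1, 3], [2]].
Insert 2: 2 bumps 3 from row 1; 3 bumps 5 from row 2; 5 starts row 3. P = [[1, 2], [3], [5]], Q = [[1, 3], [2], [4]].
Insert 4: appended to row 1. P = [[1, 2, 4], [3], [5]], Q = [[1, 3, 5], [2], [4]].

So P = [[1, 2, 4], [3], [5]], Q = [[1, 3, 5], [2], [4]].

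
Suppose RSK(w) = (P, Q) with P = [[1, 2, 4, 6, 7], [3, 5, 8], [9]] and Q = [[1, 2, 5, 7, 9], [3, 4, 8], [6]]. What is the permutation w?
Reverse the RSK construction: for i from n down to 1, find the cell of Q containing i, remove the entry at that cell from P, and reverse-bump it up through P; the value ejected from row 1 is w(i).

Step i=9: Q has 9 at row 1, column 5; remove that cell from P, ejecting 7. So w(9) = 7. P is now [[1, 2, 4, 6], [3, 5, 8], [9]].
Step i=8: Q has 8 at row 2, column 3; remove 8 from row 2 of P and reverse-bump: 8 enters row 1 and ejects 6. So w(8) = 6. P is now [[1, 2, 4, 8], [3, 5], [9]].
Step i=7: Q has 7 at row 1, column 4; remove that cell from P, ejecting 8. So w(7) = 8. P is now [[1, 2, 4], [3, 5], [9]].
Step i=6: Q has 6 at row 3, column 1; remove 9 from row 3 of P and reverse-bump: 9 enters row 2 and ejects 5; 5 enters row 1 and ejects 4. So w(6) = 4. P is now [[1, 2, 5], [3, 9]].
Step i=5: Q has 5 at row 1, column 3; remove that cell from P, ejecting 5. So w(5) = 5. P is now [[1, 2], [3, 9]].
Step i=4: Q has 4 at row 2, column 2; remove 9 from row 2 of P and reverse-bump: 9 enters row 1 and ejects 2. So w(4) = 2. P is now [[1, 9], [3]].
Step i=3: Q has 3 at row 2, column 1; remove 3 from row 2 of P and reverse-bump: 3 enters row 1 and ejects 1. So w(3) = 1. P is now [[3, 9]].
Step i=2: Q has 2 at row 1, column 2; remove that cell from P, ejecting 9. So w(2) = 9. P is now [[3]].
Step i=1: Q has 1 at row 1, column 1; remove that cell from P, ejecting 3. So w(1) = 3. P is now [].

So w = 3 9 1 2 5 4 8 6 7.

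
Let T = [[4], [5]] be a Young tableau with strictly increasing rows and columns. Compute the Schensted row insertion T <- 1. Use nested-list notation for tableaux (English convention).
[[1], [4], [5]]

In row 1, 1 replaces 4 (the leftmost entry greater than 1); 4 is bumped to row 2. In row 2, 4 replaces 5 (the leftmost entry greater than 4); 5 is bumped to row 3. 5 starts a new row 3. The new tableau is [[1], [4], [5]].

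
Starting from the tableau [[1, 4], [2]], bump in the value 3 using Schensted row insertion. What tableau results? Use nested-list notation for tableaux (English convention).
[[1, 3], [2, 4]]

In row 1, 3 replaces 4 (the leftmost entry greater than 3); 4 is bumped to row 2. 4 is appended to row 2. The new tableau is [[1, 3], [2, 4]].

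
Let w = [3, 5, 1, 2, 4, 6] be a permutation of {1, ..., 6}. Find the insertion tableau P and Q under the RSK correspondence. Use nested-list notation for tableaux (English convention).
P = [[1, 2, 4, 6], [3, 5]], Q = [[1, 2, 5, 6], [3, 4]]

Insert each entry of the permutation into P by Schensted row insertion, recording in Q the position of each new cell.

Insert 3: appended to row 1. P = [[3]], Q = [[1]].
Insert 5: appended to row 1. P = [[3, 5]], Q = [[1, 2]].
Insert 1: 1 bumps 3 from row 1; 3 starts row 2. P = [[1, 5], [3]], Q = [[1, 2], [3]].
Insert 2: 2 bumps 5 from row 1; 5 appends to row 2. P = [[1, 2], [3, 5]], Q = [[1, 2], [3, 4]].
Insert 4: appended to row 1. P = [[1, 2, 4], [3, 5]], Q = [[1, 2, 5], [3, 4]].
Insert 6: appended to row 1. P = [[1, 2, 4, 6], [3, 5]], Q = [[1, 2, 5, 6], [3, 4]].

So P = [[1, 2, 4, 6], [3, 5]], Q = [[1, 2, 5, 6], [3, 4]].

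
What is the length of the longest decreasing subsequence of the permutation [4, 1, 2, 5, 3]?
2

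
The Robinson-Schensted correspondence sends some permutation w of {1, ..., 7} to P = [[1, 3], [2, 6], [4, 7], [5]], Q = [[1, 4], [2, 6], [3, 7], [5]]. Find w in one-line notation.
Reverse the RSK construction: for i from n down to 1, find the cell of Q containing i, remove the entry at that cell from P, and reverse-bump it up through P; the value ejected from row 1 is w(i).

Step i=7: Q has 7 at row 3, column 2; remove 7 from row 3 of P and reverse-bump: 7 enters row 2 and ejects 6; 6 enters row 1 and ejects 3. So w(7) = 3. P is now [[1, 6], [2, 7], [4], [5]].
Step i=6: Q has 6 at row 2, column 2; remove 7 from row 2 of P and reverse-bump: 7 enters row 1 and ejects 6. So w(6) = 6. P is now [[1, 7], [2], [4], [5]].
Step i=5: Q has 5 at row 4, column 1; remove 5 from row 4 of P and reverse-bump: 5 enters row 3 and ejects 4; 4 enters row 2 and ejects 2; 2 enters row 1 and ejects 1. So w(5) = 1. P is now [[2, 7], [4], [5]].
Step i=4: Q has 4 at row 1, column 2; remove that cell from P, ejecting 7. So w(4) = 7. P is now [[2], [4], [5]].
Step i=3: Q has 3 at row 3, column 1; remove 5 from row 3 of P and reverse-bump: 5 enters row 2 and ejects 4; 4 enters row 1 and ejects 2. So w(3) = 2. P is now [[4], [5]].
Step i=2: Q has 2 at row 2, column 1; remove 5 from row 2 of P and reverse-bump: 5 enters row 1 and ejects 4. So w(2) = 4. P is now [[5]].
Step i=1: Q has 1 at row 1, column 1; remove that cell from P, ejecting 5. So w(1) = 5. P is now [].

So w = 5 4 2 7 1 6 3.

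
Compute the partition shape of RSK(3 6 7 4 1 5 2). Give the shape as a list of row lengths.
Row-insert each entry into an empty tableau.

After inserting 3: P = [[3]].
After inserting 6: P = [[3, 6]].
After inserting 7: P = [[3, 6, 7]].
After inserting 4: P = [[3, 4, 7], [6]].
After inserting 1: P = [[1, 4, 7], [3], [6]].
After inserting 5: P = [[1, 4, 5], [3, 7], [6]].
After inserting 2: P = [[1, 2, 5], [3, 4], [6, 7]].

The final insertion tableau P = [[1, 2, 5], [3, 4], [6, 7]] has shape [3, 2, 2].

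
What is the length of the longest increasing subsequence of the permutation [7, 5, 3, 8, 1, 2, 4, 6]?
4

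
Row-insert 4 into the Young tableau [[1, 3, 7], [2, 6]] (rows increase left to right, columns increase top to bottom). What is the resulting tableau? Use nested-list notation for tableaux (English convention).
In row 1, 4 replaces 7 (the leftmost entry greater than 4); 7 is bumped to row 2. 7 is appended to row 2. The new tableau is [[1, 3, 4], [2, 6, 7]].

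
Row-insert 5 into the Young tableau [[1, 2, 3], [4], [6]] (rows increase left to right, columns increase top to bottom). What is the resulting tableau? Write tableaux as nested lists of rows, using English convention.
5 is larger than every entry of row 1, so it is appended to row 1. The new tableau is [[1, 2, 3, 5], [4], [6]].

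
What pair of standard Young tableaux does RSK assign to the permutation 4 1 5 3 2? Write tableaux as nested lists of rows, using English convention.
P = [[1, 2], [3, 5], [4]], Q = [[1, 3], [2, 4], [5]]

Insert each entry of the permutation into P by Schensted row insertion, recording in Q the position of each new cell.

Insert 4: appended to row 1. P = [[4]].
Insert 1: 1 bumps 4 from row 1; 4 starts row 2. P = [[1], [4]].
Insert 5: appended to row 1. P = [[1, 5], [4]].
Insert 3: 3 bumps 5 from row 1; 5 appends to row 2. P = [[1, 3], [4, 5]].
Insert 2: 2 bumps 3 from row 1; 3 bumps 4 from row 2; 4 starts row 3. P = [[1, 2], [3, 5], [4]].

So P = [[1, 2], [3, 5], [4]], Q = [[1, 3], [2, 4], [5]].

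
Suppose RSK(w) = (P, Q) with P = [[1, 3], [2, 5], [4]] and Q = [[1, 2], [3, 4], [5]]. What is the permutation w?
Reverse the RSK construction: for i from n down to 1, find the cell of Q containing i, remove the entry at that cell from P, and reverse-bump it up through P; the value ejected from row 1 is w(i).

Step i=5: Q has 5 at row 3, column 1; remove 4 from row 3 of P and reverse-bump: 4 enters row 2 and ejects 2; 2 enters row 1 and ejects 1. So w(5) = 1. P is now [[2, 3], [4, 5]].
Step i=4: Q has 4 at row 2, column 2; remove 5 from row 2 of P and reverse-bump: 5 enters row 1 and ejects 3. So w(4) = 3. P is now [[2, 5], [4]].
Step i=3: Q has 3 at row 2, column 1; remove 4 from row 2 of P and reverse-bump: 4 enters row 1 and ejects 2. So w(3) = 2. P is now [[4, 5]].
Step i=2: Q has 2 at row 1, column 2; remove that cell from P, ejecting 5. So w(2) = 5. P is now [[4]].
Step i=1: Q has 1 at row 1, column 1; remove that cell from P, ejecting 4. So w(1) = 4. P is now [].

So w = 4 5 2 3 1.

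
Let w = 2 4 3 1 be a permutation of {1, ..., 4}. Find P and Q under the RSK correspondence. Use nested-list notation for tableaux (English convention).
Insert each entry of the permutation into P by Schensted row insertion, recording in Q the position of each new cell.

Insert 2: appended to row 1. P = [[2]].
Insert 4: appended to row 1. P = [[2, 4]].
Insert 3: 3 bumps 4 from row 1; 4 starts row 2. P = [[2, 3], [4]].
Insert 1: 1 bumps 2 from row 1; 2 bumps 4 from row 2; 4 starts row 3. P = [[1, 3], [2], [4]].

So P = [[1, 3], [2], [4]], Q = [[1, 2], [3], [4]].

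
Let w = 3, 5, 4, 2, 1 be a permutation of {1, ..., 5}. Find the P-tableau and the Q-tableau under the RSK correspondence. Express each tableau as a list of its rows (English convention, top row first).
Insert each entry of the permutation into P by Schensted row insertion, recording in Q the position of each new cell.

Insert 3: appended to row 1. P = [[3]].
Insert 5: appended to row 1. P = [[3, 5]].
Insert 4: 4 bumps 5 from row 1; 5 starts row 2. P = [[3, 4], [5]].
Insert 2: 2 bumps 3 from row 1; 3 bumps 5 from row 2; 5 starts row 3. P = [[2, 4], [3], [5]].
Insert 1: 1 bumps 2 from row 1; 2 bumps 3 from row 2; 3 bumps 5 from row 3; 5 starts row 4. P = [[1, 4], [2], [3], [5]].

So P = [[1, 4], [2], [3], [5]], Q = [[1, 2], [3], [4], [5]].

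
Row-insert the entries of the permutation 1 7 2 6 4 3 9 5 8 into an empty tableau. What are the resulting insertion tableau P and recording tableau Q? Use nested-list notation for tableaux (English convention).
Insert each entry of the permutation into P by Schensted row insertion, recording in Q the position of each new cell.

Insert 1: appended to row 1. P = [[1]].
Insert 7: appended to row 1. P = [[1, 7]].
Insert 2: 2 bumps 7 from row 1; 7 starts row 2. P = [[1, 2], [7]].
Insert 6: appended to row 1. P = [[1, 2, 6], [7]].
Insert 4: 4 bumps 6 from row 1; 6 bumps 7 from row 2; 7 starts row 3. P = [[1, 2, 4], [6], [7]].
Insert 3: 3 bumps 4 from row 1; 4 bumps 6 from row 2; 6 bumps 7 from row 3; 7 starts row 4. P = [[1, 2, 3], [4], [6], [7]].
Insert 9: appended to row 1. P = [[1, 2, 3, 9], [4], [6], [7]].
Insert 5: 5 bumps 9 from row 1; 9 appends to row 2. P = [[1, 2, 3, 5], [4, 9], [6], [7]].
Insert 8: appended to row 1. P = [[1, 2, 3, 5, 8], [4, 9], [6], [7]].

So P = [[1, 2, 3, 5, 8], [4, 9], [6], [7]], Q = [[1, 2, 4, 7, 9], [3, 8], [5], [6]].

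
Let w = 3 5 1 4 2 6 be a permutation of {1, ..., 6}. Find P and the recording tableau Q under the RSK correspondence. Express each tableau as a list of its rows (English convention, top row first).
Insert each entry of the permutation into P by Schensted row insertion, recording in Q the position of each new cell.

Insert 3: appended to row 1. P = [[3]].
Insert 5: appended to row 1. P = [[3, 5]].
Insert 1: 1 bumps 3 from row 1; 3 starts row 2. P = [[1, 5], [3]].
Insert 4: 4 bumps 5 from row 1; 5 appends to row 2. P = [[1, 4], [3, 5]].
Insert 2: 2 bumps 4 from row 1; 4 bumps 5 from row 2; 5 starts row 3. P = [[1, 2], [3, 4], [5]].
Insert 6: appended to row 1. P = [[1, 2, 6], [3, 4], [5]].

So P = [[1, 2, 6], [3, 4], [5]], Q = [[1, 2, 6], [3, 4], [5]].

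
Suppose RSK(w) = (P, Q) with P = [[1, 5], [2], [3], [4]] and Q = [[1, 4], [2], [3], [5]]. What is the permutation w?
Reverse the RSK construction: for i from n down to 1, find the cell of Q containing i, remove the entry at that cell from P, and reverse-bump it up through P; the value ejected from row 1 is w(i).

Step i=5: Q has 5 at row 4, column 1; remove 4 from row 4 of P and reverse-bump: 4 enters row 3 and ejects 3; 3 enters row 2 and ejects 2; 2 enters row 1 and ejects 1. So w(5) = 1. P is now [[2, 5], [3], [4]].
Step i=4: Q has 4 at row 1, column 2; remove that cell from P, ejecting 5. So w(4) = 5. P is now [[2], [3], [4]].
Step i=3: Q has 3 at row 3, column 1; remove 4 from row 3 of P and reverse-bump: 4 enters row 2 and ejects 3; 3 enters row 1 and ejects 2. So w(3) = 2. P is now [[3], [4]].
Step i=2: Q has 2 at row 2, column 1; remove 4 from row 2 of P and reverse-bump: 4 enters row 1 and ejects 3. So w(2) = 3. P is now [[4]].
Step i=1: Q has 1 at row 1, column 1; remove that cell from P, ejecting 4. So w(1) = 4. P is now [].

So w = 4 3 2 5 1.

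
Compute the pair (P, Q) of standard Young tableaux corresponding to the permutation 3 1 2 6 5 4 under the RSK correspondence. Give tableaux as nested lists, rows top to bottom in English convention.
P = [[1, 2, 4], [3, 5], [6]], Q = [[1, 3, 4], [2, 5], [6]]

Insert each entry of the permutation into P by Schensted row insertion, recording in Q the position of each new cell.

Insert 3: appended to row 1. P = [[3]].
Insert 1: 1 bumps 3 from row 1; 3 starts row 2. P = [[1], [3]].
Insert 2: appended to row 1. P = [[1, 2], [3]].
Insert 6: appended to row 1. P = [[1, 2, 6], [3]].
Insert 5: 5 bumps 6 from row 1; 6 appends to row 2. P = [[1, 2, 5], [3, 6]].
Insert 4: 4 bumps 5 from row 1; 5 bumps 6 from row 2; 6 starts row 3. P = [[1, 2, 4], [3, 5], [6]].

So P = [[1, 2, 4], [3, 5], [6]], Q = [[1, 3, 4], [2, 5], [6]].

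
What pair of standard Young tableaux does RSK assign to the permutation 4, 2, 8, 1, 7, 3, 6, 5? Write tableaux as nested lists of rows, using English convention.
Insert each entry of the permutation into P by Schensted row insertion, recording in Q the position of each new cell.

Insert 4: appended to row 1. P = [[4]].
Insert 2: 2 bumps 4 from row 1; 4 starts row 2. P = [[2], [4]].
Insert 8: appended to row 1. P = [[2, 8], [4]].
Insert 1: 1 bumps 2 from row 1; 2 bumps 4 from row 2; 4 starts row 3. P = [[1, 8], [2], [4]].
Insert 7: 7 bumps 8 from row 1; 8 appends to row 2. P = [[1, 7], [2, 8], [4]].
Insert 3: 3 bumps 7 from row 1; 7 bumps 8 from row 2; 8 appends to row 3. P = [[1, 3], [2, 7], [4, 8]].
Insert 6: appended to row 1. P = [[1, 3, 6], [2, 7], [4, 8]].
Insert 5: 5 bumps 6 from row 1; 6 bumps 7 from row 2; 7 bumps 8 from row 3; 8 starts row 4. P = [[1, 3, 5], [2, 6], [4, 7], [8]].

So P = [[1, 3, 5], [2, 6], [4, 7], [8]], Q = [[1, 3, 7], [2, 5], [4, 6], [8]].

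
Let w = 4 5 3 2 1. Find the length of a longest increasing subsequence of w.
2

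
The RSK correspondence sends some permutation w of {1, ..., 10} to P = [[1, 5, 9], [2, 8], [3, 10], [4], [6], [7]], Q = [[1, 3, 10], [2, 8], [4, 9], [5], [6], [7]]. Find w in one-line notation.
7 6 10 4 3 2 1 8 5 9

Reverse the RSK construction: for i from n down to 1, find the cell of Q containing i, remove the entry at that cell from P, and reverse-bump it up through P; the value ejected from row 1 is w(i).

Step i=10: Q has 10 at row 1, column 3; remove that cell from P, ejecting 9. So w(10) = 9. P is now [[1, 5], [2, 8], [3, 10], [4], [6], [7]].
Step i=9: Q has 9 at row 3, column 2; remove 10 from row 3 of P and reverse-bump: 10 enters row 2 and ejects 8; 8 enters row 1 and ejects 5. So w(9) = 5. P is now [[1, 8], [2, 10], [3], [4], [6], [7]].
Step i=8: Q has 8 at row 2, column 2; remove 10 from row 2 of P and reverse-bump: 10 enters row 1 and ejects 8. So w(8) = 8. P is now [[1, 10], [2], [3], [4], [6], [7]].
Step i=7: Q has 7 at row 6, column 1; remove 7 from row 6 of P and reverse-bump: 7 enters row 5 and ejects 6; 6 enters row 4 and ejects 4; 4 enters row 3 and ejects 3; 3 enters row 2 and ejects 2; 2 enters row 1 and ejects 1. So w(7) = 1. P is now [[2, 10], [3], [4], [6], [7]].
Step i=6: Q has 6 at row 5, column 1; remove 7 from row 5 of P and reverse-bump: 7 enters row 4 and ejects 6; 6 enters row 3 and ejects 4; 4 enters row 2 and ejects 3; 3 enters row 1 and ejects 2. So w(6) = 2. P is now [[3, 10], [4], [6], [7]].
Step i=5: Q has 5 at row 4, column 1; remove 7 from row 4 of P and reverse-bump: 7 enters row 3 and ejects 6; 6 enters row 2 and ejects 4; 4 enters row 1 and ejects 3. So w(5) = 3. P is now [[4, 10], [6], [7]].
Step i=4: Q has 4 at row 3, column 1; remove 7 from row 3 of P and reverse-bump: 7 enters row 2 and ejects 6; 6 enters row 1 and ejects 4. So w(4) = 4. P is now [[6, 10], [7]].
Step i=3: Q has 3 at row 1, column 2; remove that cell from P, ejecting 10. So w(3) = 10. P is now [[6], [7]].
Step i=2: Q has 2 at row 2, column 1; remove 7 from row 2 of P and reverse-bump: 7 enters row 1 and ejects 6. So w(2) = 6. P is now [[7]].
Step i=1: Q has 1 at row 1, column 1; remove that cell from P, ejecting 7. So w(1) = 7. P is now [].

So w = 7 6 10 4 3 2 1 8 5 9.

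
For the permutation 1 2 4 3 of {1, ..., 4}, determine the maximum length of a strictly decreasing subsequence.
2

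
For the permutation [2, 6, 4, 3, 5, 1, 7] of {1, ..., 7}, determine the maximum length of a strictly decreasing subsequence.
4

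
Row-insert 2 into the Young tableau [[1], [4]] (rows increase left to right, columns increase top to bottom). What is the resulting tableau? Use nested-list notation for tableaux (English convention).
2 is larger than every entry of row 1, so it is appended to row 1. The new tableau is [[1, 2], [4]].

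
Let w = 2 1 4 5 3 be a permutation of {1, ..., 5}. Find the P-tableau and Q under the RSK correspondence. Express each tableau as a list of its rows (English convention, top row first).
Insert each entry of the permutation into P by Schensted row insertion, recording in Q the position of each new cell.

Insert 2: appended to row 1. P = [[2]], Q = [[1]].
Insert 1: 1 bumps 2 from row 1; 2 starts row 2. P = [[1], [2]], Q = [[1], [2]].
Insert 4: appended to row 1. P = [[1, 4], [2]], Q = [[1, 3], [2]].
Insert 5: appended to row 1. P = [[1, 4, 5], [2]], Q = [[1, 3, 4], [2]].
Insert 3: 3 bumps 4 from row 1; 4 appends to row 2. P = [[1, 3, 5], [2, 4]], Q = [[1, 3, 4], [2, 5]].

So P = [[1, 3, 5], [2, 4]], Q = [[1, 3, 4], [2, 5]].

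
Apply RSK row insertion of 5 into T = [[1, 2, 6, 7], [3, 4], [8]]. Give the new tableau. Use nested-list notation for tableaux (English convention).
In row 1, 5 replaces 6 (the leftmost entry greater than 5); 6 is bumped to row 2. 6 is appended to row 2. The new tableau is [[1, 2, 5, 7], [3, 4, 6], [8]].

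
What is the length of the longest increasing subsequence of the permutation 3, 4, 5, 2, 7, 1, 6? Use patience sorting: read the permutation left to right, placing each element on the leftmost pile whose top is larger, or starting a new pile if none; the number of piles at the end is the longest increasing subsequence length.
4

3: new pile. tops = [3]
4: new pile. tops = [3, 4]
5: new pile. tops = [3, 4, 5]
2: onto pile 1 (replacing 3). tops = [2, 4, 5]
7: new pile. tops = [2, 4, 5, 7]
1: onto pile 1 (replacing 2). tops = [1, 4, 5, 7]
6: onto pile 4 (replacing 7). tops = [1, 4, 5, 6]

4 piles, so the longest increasing subsequence has length 4.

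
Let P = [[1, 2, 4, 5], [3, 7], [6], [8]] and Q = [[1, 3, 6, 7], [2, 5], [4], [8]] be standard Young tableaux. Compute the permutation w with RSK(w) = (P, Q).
Reverse the RSK construction: for i from n down to 1, find the cell of Q containing i, remove the entry at that cell from P, and reverse-bump it up through P; the value ejected from row 1 is w(i).

Step i=8: Q has 8 at row 4, column 1; remove 8 from row 4 of P and reverse-bump: 8 enters row 3 and ejects 6; 6 enters row 2 and ejects 3; 3 enters row 1 and ejects 2. So w(8) = 2. P is now [[1, 3, 4, 5], [6, 7], [8]].
Step i=7: Q has 7 at row 1, column 4; remove that cell from P, ejecting 5. So w(7) = 5. P is now [[1, 3, 4], [6, 7], [8]].
Step i=6: Q has 6 at row 1, column 3; remove that cell from P, ejecting 4. So w(6) = 4. P is now [[1, 3], [6, 7], [8]].
Step i=5: Q has 5 at row 2, column 2; remove 7 from row 2 of P and reverse-bump: 7 enters row 1 and ejects 3. So w(5) = 3. P is now [[1, 7], [6], [8]].
Step i=4: Q has 4 at row 3, column 1; remove 8 from row 3 of P and reverse-bump: 8 enters row 2 and ejects 6; 6 enters row 1 and ejects 1. So w(4) = 1. P is now [[6, 7], [8]].
Step i=3: Q has 3 at row 1, column 2; remove that cell from P, ejecting 7. So w(3) = 7. P is now [[6], [8]].
Step i=2: Q has 2 at row 2, column 1; remove 8 from row 2 of P and reverse-bump: 8 enters row 1 and ejects 6. So w(2) = 6. P is now [[8]].
Step i=1: Q has 1 at row 1, column 1; remove that cell from P, ejecting 8. So w(1) = 8. P is now [].

So w = 8 6 7 1 3 4 5 2.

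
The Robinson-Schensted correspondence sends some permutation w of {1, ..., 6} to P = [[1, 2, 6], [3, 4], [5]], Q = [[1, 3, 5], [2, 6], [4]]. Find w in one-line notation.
Reverse the RSK construction: for i from n down to 1, find the cell of Q containing i, remove the entry at that cell from P, and reverse-bump it up through P; the value ejected from row 1 is w(i).

Step i=6: Q has 6 at row 2, column 2; remove 4 from row 2 of P and reverse-bump: 4 enters row 1 and ejects 2. So w(6) = 2. P is now [[1, 4, 6], [3], [5]].
Step i=5: Q has 5 at row 1, column 3; remove that cell from P, ejecting 6. So w(5) = 6. P is now [[1, 4], [3], [5]].
Step i=4: Q has 4 at row 3, column 1; remove 5 from row 3 of P and reverse-bump: 5 enters row 2 and ejects 3; 3 enters row 1 and ejects 1. So w(4) = 1. P is now [[3, 4], [5]].
Step i=3: Q has 3 at row 1, column 2; remove that cell from P, ejecting 4. So w(3) = 4. P is now [[3], [5]].
Step i=2: Q has 2 at row 2, column 1; remove 5 from row 2 of P and reverse-bump: 5 enters row 1 and ejects 3. So w(2) = 3. P is now [[5]].
Step i=1: Q has 1 at row 1, column 1; remove that cell from P, ejecting 5. So w(1) = 5. P is now [].

So w = 5 3 4 1 6 2.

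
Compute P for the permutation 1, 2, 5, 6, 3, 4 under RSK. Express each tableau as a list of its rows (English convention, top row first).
P = [[1, 2, 3, 4], [5, 6]]

Insert 1: appended to row 1. P = [[1]].
Insert 2: appended to row 1. P = [[1, 2]].
Insert 5: appended to row 1. P = [[1, 2, 5]].
Insert 6: appended to row 1. P = [[1, 2, 5, 6]].
Insert 3: 3 bumps 5 from row 1; 5 starts row 2. P = [[1, 2, 3, 6], [5]].
Insert 4: 4 bumps 6 from row 1; 6 appends to row 2. P = [[1, 2, 3, 4], [5, 6]].

So P = [[1, 2, 3, 4], [5, 6]].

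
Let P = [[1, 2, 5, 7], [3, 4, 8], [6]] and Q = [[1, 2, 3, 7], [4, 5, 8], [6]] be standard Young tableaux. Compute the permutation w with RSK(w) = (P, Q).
Reverse the RSK construction: for i from n down to 1, find the cell of Q containing i, remove the entry at that cell from P, and reverse-bump it up through P; the value ejected from row 1 is w(i).

Step i=8: Q has 8 at row 2, column 3; remove 8 from row 2 of P and reverse-bump: 8 enters row 1 and ejects 7. So w(8) = 7. P is now [[1, 2, 5, 8], [3, 4], [6]].
Step i=7: Q has 7 at row 1, column 4; remove that cell from P, ejecting 8. So w(7) = 8. P is now [[1, 2, 5], [3, 4], [6]].
Step i=6: Q has 6 at row 3, column 1; remove 6 from row 3 of P and reverse-bump: 6 enters row 2 and ejects 4; 4 enters row 1 and ejects 2. So w(6) = 2. P is now [[1, 4, 5], [3, 6]].
Step i=5: Q has 5 at row 2, column 2; remove 6 from row 2 of P and reverse-bump: 6 enters row 1 and ejects 5. So w(5) = 5. P is now [[1, 4, 6], [3]].
Step i=4: Q has 4 at row 2, column 1; remove 3 from row 2 of P and reverse-bump: 3 enters row 1 and ejects 1. So w(4) = 1. P is now [[3, 4, 6]].
Step i=3: Q has 3 at row 1, column 3; remove that cell from P, ejecting 6. So w(3) = 6. P is now [[3, 4]].
Step i=2: Q has 2 at row 1, column 2; remove that cell from P, ejecting 4. So w(2) = 4. P is now [[3]].
Step i=1: Q has 1 at row 1, column 1; remove that cell from P, ejecting 3. So w(1) = 3. P is now [].

So w = 3 4 6 1 5 2 8 7.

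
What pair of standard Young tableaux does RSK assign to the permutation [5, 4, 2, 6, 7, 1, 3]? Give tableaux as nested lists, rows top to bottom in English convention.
Insert each entry of the permutation into P by Schensted row insertion, recording in Q the position of each new cell.

Insert 5: appended to row 1. P = [[5]], Q = [[1]].
Insert 4: 4 bumps 5 from row 1; 5 starts row 2. P = [[4], [5]], Q = [[1], [2]].
Insert 2: 2 bumps 4 from row 1; 4 bumps 5 from row 2; 5 starts row 3. P = [[2], [4], [5]], Q = [[1], [2], [3]].
Insert 6: appended to row 1. P = [[2, 6], [4], [5]], Q = [[1, 4], [2], [3]].
Insert 7: appended to row 1. P = [[2, 6, 7], [4], [5]], Q = [[1, 4, 5], [2], [3]].
Insert 1: 1 bumps 2 from row 1; 2 bumps 4 from row 2; 4 bumps 5 from row 3; 5 starts row 4. P = [[1, 6, 7], [2], [4], [5]], Q = [[1, 4, 5], [2], [3], [6]].
Insert 3: 3 bumps 6 from row 1; 6 appends to row 2. P = [[1, 3, 7], [2, 6], [4], [5]], Q = [[1, 4, 5], [2, 7], [3], [6]].

So P = [[1, 3, 7], [2, 6], [4], [5]], Q = [[1, 4, 5], [2, 7], [3], [6]].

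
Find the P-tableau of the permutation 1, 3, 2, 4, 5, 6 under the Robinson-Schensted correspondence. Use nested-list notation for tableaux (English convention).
After inserting 1: P = [[1]].
After inserting 3: P = [[1, 3]].
After inserting 2: P = [[1, 2], [3]].
After inserting 4: P = [[1, 2, 4], [3]].
After inserting 5: P = [[1, 2, 4, 5], [3]].
After inserting 6: P = [[1, 2, 4, 5, 6], [3]].

So P = [[1, 2, 4, 5, 6], [3]].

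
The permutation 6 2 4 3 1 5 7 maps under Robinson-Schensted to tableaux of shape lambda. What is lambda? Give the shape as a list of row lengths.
Row-insert each entry into an empty tableau.

After inserting 6: P = [[6]].
After inserting 2: P = [[2], [6]].
After inserting 4: P = [[2, 4], [6]].
After inserting 3: P = [[2, 3], [4], [6]].
After inserting 1: P = [[1, 3], [2], [4], [6]].
After inserting 5: P = [[1, 3, 5], [2], [4], [6]].
After inserting 7: P = [[1, 3, 5, 7], [2], [4], [6]].

The final insertion tableau P = [[1, 3, 5, 7], [2], [4], [6]] has shape [4, 1, 1, 1].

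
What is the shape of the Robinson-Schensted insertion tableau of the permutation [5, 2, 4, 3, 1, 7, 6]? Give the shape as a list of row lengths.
Row-insert each entry into an empty tableau.

After inserting 5: P = [[5]].
After inserting 2: P = [[2], [5]].
After inserting 4: P = [[2, 4], [5]].
After inserting 3: P = [[2, 3], [4], [5]].
After inserting 1: P = [[1, 3], [2], [4], [5]].
After inserting 7: P = [[1, 3, 7], [2], [4], [5]].
After inserting 6: P = [[1, 3, 6], [2, 7], [4], [5]].

The final insertion tableau P = [[1, 3, 6], [2, 7], [4], [5]] has shape [3, 2, 1, 1].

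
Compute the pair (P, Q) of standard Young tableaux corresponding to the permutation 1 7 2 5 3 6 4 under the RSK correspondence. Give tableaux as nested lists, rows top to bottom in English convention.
P = [[1, 2, 3, 4], [5, 6], [7]], Q = [[1, 2, 4, 6], [3, 7], [5]]

Insert each entry of the permutation into P by Schensted row insertion, recording in Q the position of each new cell.

After inserting 1: P = [[1]].
After inserting 7: P = [[1, 7]].
After inserting 2: P = [[1, 2], [7]].
After inserting 5: P = [[1, 2, 5], [7]].
After inserting 3: P = [[1, 2, 3], [5], [7]].
After inserting 6: P = [[1, 2, 3, 6], [5], [7]].
After inserting 4: P = [[1, 2, 3, 4], [5, 6], [7]].

So P = [[1, 2, 3, 4], [5, 6], [7]], Q = [[1, 2, 4, 6], [3, 7], [5]].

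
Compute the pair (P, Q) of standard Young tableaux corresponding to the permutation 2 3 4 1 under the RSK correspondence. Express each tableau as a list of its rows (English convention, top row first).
Insert each entry of the permutation into P by Schensted row insertion, recording in Q the position of each new cell.

Insert 2: appended to row 1. P = [[2]].
Insert 3: appended to row 1. P = [[2, 3]].
Insert 4: appended to row 1. P = [[2, 3, 4]].
Insert 1: 1 bumps 2 from row 1; 2 starts row 2. P = [[1, 3, 4], [2]].

So P = [[1, 3, 4], [2]], Q = [[1, 2, 3], [4]].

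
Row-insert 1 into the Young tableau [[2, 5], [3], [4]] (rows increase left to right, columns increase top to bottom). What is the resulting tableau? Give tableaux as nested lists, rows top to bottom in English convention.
[[1, 5], [2], [3], [4]]

In row 1, 1 replaces 2 (the leftmost entry greater than 1); 2 is bumped to row 2. In row 2, 2 replaces 3 (the leftmost entry greater than 2); 3 is bumped to row 3. In row 3, 3 replaces 4 (the leftmost entry greater than 3); 4 is bumped to row 4. 4 starts a new row 4. The new tableau is [[1, 5], [2], [3], [4]].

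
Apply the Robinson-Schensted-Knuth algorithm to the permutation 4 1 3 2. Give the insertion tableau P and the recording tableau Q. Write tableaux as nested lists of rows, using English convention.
Insert each entry of the permutation into P by Schensted row insertion, recording in Q the position of each new cell.

After inserting 4: P = [[4]].
After inserting 1: P = [[1], [4]].
After inserting 3: P = [[1, 3], [4]].
After inserting 2: P = [[1, 2], [3], [4]].

So P = [[1, 2], [3], [4]], Q = [[1, 3], [2], [4]].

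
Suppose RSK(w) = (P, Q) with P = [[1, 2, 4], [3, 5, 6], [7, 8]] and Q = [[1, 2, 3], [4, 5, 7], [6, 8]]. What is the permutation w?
3 7 8 1 5 2 6 4

Reverse the RSK construction: for i from n down to 1, find the cell of Q containing i, remove the entry at that cell from P, and reverse-bump it up through P; the value ejected from row 1 is w(i).

Step i=8: Q has 8 at row 3, column 2; remove 8 from row 3 of P and reverse-bump: 8 enters row 2 and ejects 6; 6 enters row 1 and ejects 4. So w(8) = 4. P is now [[1, 2, 6], [3, 5, 8], [7]].
Step i=7: Q has 7 at row 2, column 3; remove 8 from row 2 of P and reverse-bump: 8 enters row 1 and ejects 6. So w(7) = 6. P is now [[1, 2, 8], [3, 5], [7]].
Step i=6: Q has 6 at row 3, column 1; remove 7 from row 3 of P and reverse-bump: 7 enters row 2 and ejects 5; 5 enters row 1 and ejects 2. So w(6) = 2. P is now [[1, 5, 8], [3, 7]].
Step i=5: Q has 5 at row 2, column 2; remove 7 from row 2 of P and reverse-bump: 7 enters row 1 and ejects 5. So w(5) = 5. P is now [[1, 7, 8], [3]].
Step i=4: Q has 4 at row 2, column 1; remove 3 from row 2 of P and reverse-bump: 3 enters row 1 and ejects 1. So w(4) = 1. P is now [[3, 7, 8]].
Step i=3: Q has 3 at row 1, column 3; remove that cell from P, ejecting 8. So w(3) = 8. P is now [[3, 7]].
Step i=2: Q has 2 at row 1, column 2; remove that cell from P, ejecting 7. So w(2) = 7. P is now [[3]].
Step i=1: Q has 1 at row 1, column 1; remove that cell from P, ejecting 3. So w(1) = 3. P is now [].

So w = 3 7 8 1 5 2 6 4.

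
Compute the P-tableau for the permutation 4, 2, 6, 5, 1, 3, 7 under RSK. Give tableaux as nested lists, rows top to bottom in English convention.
P = [[1, 3, 7], [2, 5], [4, 6]]

Insert 4: appended to row 1. P = [[4]].
Insert 2: 2 bumps 4 from row 1; 4 starts row 2. P = [[2], [4]].
Insert 6: appended to row 1. P = [[2, 6], [4]].
Insert 5: 5 bumps 6 from row 1; 6 appends to row 2. P = [[2, 5], [4, 6]].
Insert 1: 1 bumps 2 from row 1; 2 bumps 4 from row 2; 4 starts row 3. P = [[1, 5], [2, 6], [4]].
Insert 3: 3 bumps 5 from row 1; 5 bumps 6 from row 2; 6 appends to row 3. P = [[1, 3], [2, 5], [4, 6]].
Insert 7: appended to row 1. P = [[1, 3, 7], [2, 5], [4, 6]].

So P = [[1, 3, 7], [2, 5], [4, 6]].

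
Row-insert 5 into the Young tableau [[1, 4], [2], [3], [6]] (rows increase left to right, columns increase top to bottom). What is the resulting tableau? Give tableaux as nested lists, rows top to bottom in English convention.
[[1, 4, 5], [2], [3], [6]]

5 is larger than every entry of row 1, so it is appended to row 1. The new tableau is [[1, 4, 5], [2], [3], [6]].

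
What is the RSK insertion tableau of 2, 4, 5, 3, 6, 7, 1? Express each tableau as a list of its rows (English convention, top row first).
After inserting 2: P = [[2]].
After inserting 4: P = [[2, 4]].
After inserting 5: P = [[2, 4, 5]].
After inserting 3: P = [[2, 3, 5], [4]].
After inserting 6: P = [[2, 3, 5, 6], [4]].
After inserting 7: P = [[2, 3, 5, 6, 7], [4]].
After inserting 1: P = [[1, 3, 5, 6, 7], [2], [4]].

So P = [[1, 3, 5, 6, 7], [2], [4]].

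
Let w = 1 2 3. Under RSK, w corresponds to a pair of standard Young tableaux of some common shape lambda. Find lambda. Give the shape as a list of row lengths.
Row-insert each entry into an empty tableau.

After inserting 1: P = [[1]].
After inserting 2: P = [[1, 2]].
After inserting 3: P = [[1, 2, 3]].

The final insertion tableau P = [[1, 2, 3]] has shape [3].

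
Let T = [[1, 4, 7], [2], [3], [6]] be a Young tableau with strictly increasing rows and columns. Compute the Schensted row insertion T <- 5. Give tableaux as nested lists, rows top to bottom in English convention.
In row 1, 5 replaces 7 (the leftmost entry greater than 5); 7 is bumped to row 2. 7 is appended to row 2. The new tableau is [[1, 4, 5], [2, 7], [3], [6]].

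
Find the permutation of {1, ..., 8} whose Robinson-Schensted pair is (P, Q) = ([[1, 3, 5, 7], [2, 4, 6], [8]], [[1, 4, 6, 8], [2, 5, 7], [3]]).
Reverse the RSK construction: for i from n down to 1, find the cell of Q containing i, remove the entry at that cell from P, and reverse-bump it up through P; the value ejected from row 1 is w(i).

Step i=8: Q has 8 at row 1, column 4; remove that cell from P, ejecting 7. So w(8) = 7. P is now [[1, 3, 5], [2, 4, 6], [8]].
Step i=7: Q has 7 at row 2, column 3; remove 6 from row 2 of P and reverse-bump: 6 enters row 1 and ejects 5. So w(7) = 5. P is now [[1, 3, 6], [2, 4], [8]].
Step i=6: Q has 6 at row 1, column 3; remove that cell from P, ejecting 6. So w(6) = 6. P is now [[1, 3], [2, 4], [8]].
Step i=5: Q has 5 at row 2, column 2; remove 4 from row 2 of P and reverse-bump: 4 enters row 1 and ejects 3. So w(5) = 3. P is now [[1, 4], [2], [8]].
Step i=4: Q has 4 at row 1, column 2; remove that cell from P, ejecting 4. So w(4) = 4. P is now [[1], [2], [8]].
Step i=3: Q has 3 at row 3, column 1; remove 8 from row 3 of P and reverse-bump: 8 enters row 2 and ejects 2; 2 enters row 1 and ejects 1. So w(3) = 1. P is now [[2], [8]].
Step i=2: Q has 2 at row 2, column 1; remove 8 from row 2 of P and reverse-bump: 8 enters row 1 and ejects 2. So w(2) = 2. P is now [[8]].
Step i=1: Q has 1 at row 1, column 1; remove that cell from P, ejecting 8. So w(1) = 8. P is now [].

So w = 8 2 1 4 3 6 5 7.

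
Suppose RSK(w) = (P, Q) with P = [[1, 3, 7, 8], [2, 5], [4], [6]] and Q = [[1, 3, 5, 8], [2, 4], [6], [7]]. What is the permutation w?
Reverse RSK: for i = n, n-1, ..., 1, locate i in Q, remove the corresponding corner cell from P, and reverse-bump its entry up through P; the value ejected from row 1 is w(i).

So w = 4 2 6 5 7 3 1 8.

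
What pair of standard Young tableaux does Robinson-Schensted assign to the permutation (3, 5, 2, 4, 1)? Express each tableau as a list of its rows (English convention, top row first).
P = [[1, 4], [2, 5], [3]], Q = [[1, 2], [3, 4], [5]]

Insert each entry of the permutation into P by Schensted row insertion, recording in Q the position of each new cell.

Insert 3: appended to row 1. P = [[3]].
Insert 5: appended to row 1. P = [[3, 5]].
Insert 2: 2 bumps 3 from row 1; 3 starts row 2. P = [[2, 5], [3]].
Insert 4: 4 bumps 5 from row 1; 5 appends to row 2. P = [[2, 4], [3, 5]].
Insert 1: 1 bumps 2 from row 1; 2 bumps 3 from row 2; 3 starts row 3. P = [[1, 4], [2, 5], [3]].

So P = [[1, 4], [2, 5], [3]], Q = [[1, 2], [3, 4], [5]].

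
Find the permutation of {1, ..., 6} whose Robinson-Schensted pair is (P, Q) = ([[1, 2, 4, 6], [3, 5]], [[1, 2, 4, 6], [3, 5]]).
1 3 2 5 4 6

Reverse RSK: for i = n, n-1, ..., 1, locate i in Q, remove the corresponding corner cell from P, and reverse-bump its entry up through P; the value ejected from row 1 is w(i).

So w = 1 3 2 5 4 6.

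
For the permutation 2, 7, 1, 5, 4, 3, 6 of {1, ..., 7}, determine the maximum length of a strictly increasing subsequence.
3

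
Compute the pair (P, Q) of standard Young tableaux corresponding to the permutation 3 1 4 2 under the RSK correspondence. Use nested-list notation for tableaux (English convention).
P = [[1, 2], [3, 4]], Q = [[1, 3], [2, 4]]

Insert each entry of the permutation into P by Schensted row insertion, recording in Q the position of each new cell.

After inserting 3: P = [[3]].
After inserting 1: P = [[1], [3]].
After inserting 4: P = [[1, 4], [3]].
After inserting 2: P = [[1, 2], [3, 4]].

So P = [[1, 2], [3, 4]], Q = [[1, 3], [2, 4]].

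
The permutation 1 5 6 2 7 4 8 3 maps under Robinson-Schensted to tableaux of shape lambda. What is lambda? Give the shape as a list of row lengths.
[5, 2, 1]

Row-insert each entry into an empty tableau.

After inserting 1: P = [[1]].
After inserting 5: P = [[1, 5]].
After inserting 6: P = [[1, 5, 6]].
After inserting 2: P = [[1, 2, 6], [5]].
After inserting 7: P = [[1, 2, 6, 7], [5]].
After inserting 4: P = [[1, 2, 4, 7], [5, 6]].
After inserting 8: P = [[1, 2, 4, 7, 8], [5, 6]].
After inserting 3: P = [[1, 2, 3, 7, 8], [4, 6], [5]].

The final insertion tableau P = [[1, 2, 3, 7, 8], [4, 6], [5]] has shape [5, 2, 1].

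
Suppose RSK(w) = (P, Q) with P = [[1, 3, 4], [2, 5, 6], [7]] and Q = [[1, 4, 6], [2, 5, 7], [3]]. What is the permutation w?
7 2 1 5 3 6 4

Reverse RSK: for i = n, n-1, ..., 1, locate i in Q, remove the corresponding corner cell from P, and reverse-bump its entry up through P; the value ejected from row 1 is w(i).

So w = 7 2 1 5 3 6 4.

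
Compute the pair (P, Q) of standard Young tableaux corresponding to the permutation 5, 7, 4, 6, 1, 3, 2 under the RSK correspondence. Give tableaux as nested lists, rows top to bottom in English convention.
Insert each entry of the permutation into P by Schensted row insertion, recording in Q the position of each new cell.

After inserting 5: P = [[5]].
After inserting 7: P = [[5, 7]].
After inserting 4: P = [[4, 7], [5]].
After inserting 6: P = [[4, 6], [5, 7]].
After inserting 1: P = [[1, 6], [4, 7], [5]].
After inserting 3: P = [[1, 3], [4, 6], [5, 7]].
After inserting 2: P = [[1, 2], [3, 6], [4, 7], [5]].

So P = [[1, 2], [3, 6], [4, 7], [5]], Q = [[1, 2], [3, 4], [5, 6], [7]].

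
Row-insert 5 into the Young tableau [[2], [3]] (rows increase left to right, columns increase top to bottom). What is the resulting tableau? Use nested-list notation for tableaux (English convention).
5 is larger than every entry of row 1, so it is appended to row 1. The new tableau is [[2, 5], [3]].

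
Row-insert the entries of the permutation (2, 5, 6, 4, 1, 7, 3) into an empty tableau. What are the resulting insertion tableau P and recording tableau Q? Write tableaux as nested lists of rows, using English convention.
Insert each entry of the permutation into P by Schensted row insertion, recording in Q the position of each new cell.

Insert 2: appended to row 1. P = [[2]], Q = [[1]].
Insert 5: appended to row 1. P = [[2, 5]], Q = [[1, 2]].
Insert 6: appended to row 1. P = [[2, 5, 6]], Q = [[1, 2, 3]].
Insert 4: 4 bumps 5 from row 1; 5 starts row 2. P = [[2, 4, 6], [5]], Q = [[1, 2, 3], [4]].
Insert 1: 1 bumps 2 from row 1; 2 bumps 5 from row 2; 5 starts row 3. P = [[1, 4, 6], [2], [5]], Q = [[1, 2, 3], [4], [5]].
Insert 7: appended to row 1. P = [[1, 4, 6, 7], [2], [5]], Q = [[1, 2, 3, 6], [4], [5]].
Insert 3: 3 bumps 4 from row 1; 4 appends to row 2. P = [[1, 3, 6, 7], [2, 4], [5]], Q = [[1, 2, 3, 6], [4, 7], [5]].

So P = [[1, 3, 6, 7], [2, 4], [5]], Q = [[1, 2, 3, 6], [4, 7], [5]].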